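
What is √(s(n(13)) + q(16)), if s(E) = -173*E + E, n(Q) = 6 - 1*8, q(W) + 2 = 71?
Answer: √413 ≈ 20.322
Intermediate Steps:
q(W) = 69 (q(W) = -2 + 71 = 69)
n(Q) = -2 (n(Q) = 6 - 8 = -2)
s(E) = -172*E
√(s(n(13)) + q(16)) = √(-172*(-2) + 69) = √(344 + 69) = √413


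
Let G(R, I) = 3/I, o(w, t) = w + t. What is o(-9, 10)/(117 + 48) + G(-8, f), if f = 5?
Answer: 20/33 ≈ 0.60606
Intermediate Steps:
o(w, t) = t + w
o(-9, 10)/(117 + 48) + G(-8, f) = (10 - 9)/(117 + 48) + 3/5 = 1/165 + 3*(1/5) = 1*(1/165) + 3/5 = 1/165 + 3/5 = 20/33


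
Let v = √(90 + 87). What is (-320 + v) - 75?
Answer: -395 + √177 ≈ -381.70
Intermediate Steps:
v = √177 ≈ 13.304
(-320 + v) - 75 = (-320 + √177) - 75 = -395 + √177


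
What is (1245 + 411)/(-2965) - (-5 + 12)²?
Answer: -146941/2965 ≈ -49.559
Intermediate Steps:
(1245 + 411)/(-2965) - (-5 + 12)² = 1656*(-1/2965) - 1*7² = -1656/2965 - 1*49 = -1656/2965 - 49 = -146941/2965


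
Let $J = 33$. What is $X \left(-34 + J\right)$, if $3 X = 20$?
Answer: $- \frac{20}{3} \approx -6.6667$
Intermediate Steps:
$X = \frac{20}{3}$ ($X = \frac{1}{3} \cdot 20 = \frac{20}{3} \approx 6.6667$)
$X \left(-34 + J\right) = \frac{20 \left(-34 + 33\right)}{3} = \frac{20}{3} \left(-1\right) = - \frac{20}{3}$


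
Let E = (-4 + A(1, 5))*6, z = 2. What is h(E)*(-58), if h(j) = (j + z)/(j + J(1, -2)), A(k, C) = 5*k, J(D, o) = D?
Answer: -464/7 ≈ -66.286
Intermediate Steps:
E = 6 (E = (-4 + 5*1)*6 = (-4 + 5)*6 = 1*6 = 6)
h(j) = (2 + j)/(1 + j) (h(j) = (j + 2)/(j + 1) = (2 + j)/(1 + j))
h(E)*(-58) = ((2 + 6)/(1 + 6))*(-58) = (8/7)*(-58) = -464/7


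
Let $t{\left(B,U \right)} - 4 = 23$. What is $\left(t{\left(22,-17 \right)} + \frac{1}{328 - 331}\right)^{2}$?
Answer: $\frac{6400}{9} \approx 711.11$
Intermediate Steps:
$t{\left(B,U \right)} = 27$ ($t{\left(B,U \right)} = 4 + 23 = 27$)
$\left(t{\left(22,-17 \right)} + \frac{1}{328 - 331}\right)^{2} = \left(27 + \frac{1}{328 - 331}\right)^{2} = \left(27 + \frac{1}{-3}\right)^{2} = \left(27 - \frac{1}{3}\right)^{2} = \left(\frac{80}{3}\right)^{2} = \frac{6400}{9}$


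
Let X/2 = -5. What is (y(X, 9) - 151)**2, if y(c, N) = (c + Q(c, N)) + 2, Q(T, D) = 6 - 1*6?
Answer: 25281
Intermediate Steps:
Q(T, D) = 0 (Q(T, D) = 6 - 6 = 0)
X = -10 (X = 2*(-5) = -10)
y(c, N) = 2 + c (y(c, N) = (c + 0) + 2 = c + 2 = 2 + c)
(y(X, 9) - 151)**2 = ((2 - 10) - 151)**2 = (-8 - 151)**2 = (-159)**2 = 25281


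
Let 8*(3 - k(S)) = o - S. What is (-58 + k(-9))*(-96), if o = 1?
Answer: 5400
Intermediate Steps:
k(S) = 23/8 + S/8 (k(S) = 3 - (1 - S)/8 = 3 + (-1/8 + S/8) = 23/8 + S/8)
(-58 + k(-9))*(-96) = (-58 + (23/8 + (1/8)*(-9)))*(-96) = (-58 + (23/8 - 9/8))*(-96) = (-58 + 7/4)*(-96) = -225/4*(-96) = 5400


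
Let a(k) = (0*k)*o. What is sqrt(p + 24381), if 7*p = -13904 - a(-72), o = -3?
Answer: sqrt(1097341)/7 ≈ 149.65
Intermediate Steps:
a(k) = 0 (a(k) = (0*k)*(-3) = 0*(-3) = 0)
p = -13904/7 (p = (-13904 - 1*0)/7 = (-13904 + 0)/7 = (1/7)*(-13904) = -13904/7 ≈ -1986.3)
sqrt(p + 24381) = sqrt(-13904/7 + 24381) = sqrt(156763/7) = sqrt(1097341)/7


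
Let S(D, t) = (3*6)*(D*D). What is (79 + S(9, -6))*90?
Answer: 138330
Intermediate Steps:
S(D, t) = 18*D**2
(79 + S(9, -6))*90 = (79 + 18*9**2)*90 = (79 + 18*81)*90 = (79 + 1458)*90 = 1537*90 = 138330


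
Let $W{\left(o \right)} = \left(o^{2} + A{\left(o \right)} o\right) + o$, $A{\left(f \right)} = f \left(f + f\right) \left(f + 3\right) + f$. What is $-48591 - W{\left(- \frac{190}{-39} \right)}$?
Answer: $- \frac{116744924441}{2313441} \approx -50464.0$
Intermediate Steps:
$A{\left(f \right)} = f + 2 f^{2} \left(3 + f\right)$ ($A{\left(f \right)} = f 2 f \left(3 + f\right) + f = 2 f^{2} \left(3 + f\right) + f = f + 2 f^{2} \left(3 + f\right)$)
$W{\left(o \right)} = o + o^{2} + o^{2} \left(1 + 2 o^{2} + 6 o\right)$ ($W{\left(o \right)} = \left(o^{2} + o \left(1 + 2 o^{2} + 6 o\right) o\right) + o = \left(o^{2} + o^{2} \left(1 + 2 o^{2} + 6 o\right)\right) + o = o + o^{2} + o^{2} \left(1 + 2 o^{2} + 6 o\right)$)
$-48591 - W{\left(- \frac{190}{-39} \right)} = -48591 - - \frac{190}{-39} \left(1 - \frac{190}{-39} + - \frac{190}{-39} \left(1 + 2 \left(- \frac{190}{-39}\right)^{2} + 6 \left(- \frac{190}{-39}\right)\right)\right) = -48591 - \left(-190\right) \left(- \frac{1}{39}\right) \left(1 - - \frac{190}{39} + \left(-190\right) \left(- \frac{1}{39}\right) \left(1 + 2 \left(\left(-190\right) \left(- \frac{1}{39}\right)\right)^{2} + 6 \left(\left(-190\right) \left(- \frac{1}{39}\right)\right)\right)\right) = -48591 - \frac{190 \left(1 + \frac{190}{39} + \frac{190 \left(1 + 2 \left(\frac{190}{39}\right)^{2} + 6 \cdot \frac{190}{39}\right)}{39}\right)}{39} = -48591 - \frac{190 \left(1 + \frac{190}{39} + \frac{190 \left(1 + 2 \cdot \frac{36100}{1521} + \frac{380}{13}\right)}{39}\right)}{39} = -48591 - \frac{190 \left(1 + \frac{190}{39} + \frac{190 \left(1 + \frac{72200}{1521} + \frac{380}{13}\right)}{39}\right)}{39} = -48591 - \frac{190 \left(1 + \frac{190}{39} + \frac{190}{39} \cdot \frac{118181}{1521}\right)}{39} = -48591 - \frac{190 \left(1 + \frac{190}{39} + \frac{22454390}{59319}\right)}{39} = -48591 - \frac{190}{39} \cdot \frac{22802699}{59319} = -48591 - \frac{4332512810}{2313441} = - \frac{116744924441}{2313441}$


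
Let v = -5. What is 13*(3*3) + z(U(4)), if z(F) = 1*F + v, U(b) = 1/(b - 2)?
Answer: 225/2 ≈ 112.50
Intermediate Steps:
U(b) = 1/(-2 + b)
z(F) = -5 + F (z(F) = 1*F - 5 = F - 5 = -5 + F)
13*(3*3) + z(U(4)) = 13*(3*3) + (-5 + 1/(-2 + 4)) = 13*9 + (-5 + 1/2) = 117 + (-5 + ½) = 117 - 9/2 = 225/2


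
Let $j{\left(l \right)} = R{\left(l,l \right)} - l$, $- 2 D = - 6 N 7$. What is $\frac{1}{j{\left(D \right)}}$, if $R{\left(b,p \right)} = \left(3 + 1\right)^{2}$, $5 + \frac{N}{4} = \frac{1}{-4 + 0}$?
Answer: $\frac{1}{457} \approx 0.0021882$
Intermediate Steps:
$N = -21$ ($N = -20 + \frac{4}{-4 + 0} = -20 + \frac{4}{-4} = -20 + 4 \left(- \frac{1}{4}\right) = -20 - 1 = -21$)
$D = -441$ ($D = - \frac{\left(-6\right) \left(-21\right) 7}{2} = - \frac{126 \cdot 7}{2} = \left(- \frac{1}{2}\right) 882 = -441$)
$R{\left(b,p \right)} = 16$ ($R{\left(b,p \right)} = 4^{2} = 16$)
$j{\left(l \right)} = 16 - l$
$\frac{1}{j{\left(D \right)}} = \frac{1}{16 - -441} = \frac{1}{16 + 441} = \frac{1}{457}$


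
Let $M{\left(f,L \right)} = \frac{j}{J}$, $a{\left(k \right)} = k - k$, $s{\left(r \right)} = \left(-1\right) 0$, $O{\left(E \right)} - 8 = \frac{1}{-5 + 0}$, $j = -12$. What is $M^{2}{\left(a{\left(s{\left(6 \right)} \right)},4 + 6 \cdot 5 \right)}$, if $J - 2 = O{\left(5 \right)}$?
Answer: $\frac{3600}{2401} \approx 1.4994$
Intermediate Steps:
$O{\left(E \right)} = \frac{39}{5}$ ($O{\left(E \right)} = 8 + \frac{1}{-5 + 0} = 8 + \frac{1}{-5} = 8 - \frac{1}{5} = \frac{39}{5}$)
$J = \frac{49}{5}$ ($J = 2 + \frac{39}{5} = \frac{49}{5} \approx 9.8$)
$s{\left(r \right)} = 0$
$a{\left(k \right)} = 0$
$M{\left(f,L \right)} = - \frac{60}{49}$ ($M{\left(f,L \right)} = - \frac{12}{\frac{49}{5}} = \left(-12\right) \frac{5}{49} = - \frac{60}{49}$)
$M^{2}{\left(a{\left(s{\left(6 \right)} \right)},4 + 6 \cdot 5 \right)} = \left(- \frac{60}{49}\right)^{2} = \frac{3600}{2401}$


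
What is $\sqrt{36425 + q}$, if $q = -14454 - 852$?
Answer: $7 \sqrt{431} \approx 145.32$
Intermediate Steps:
$q = -15306$
$\sqrt{36425 + q} = \sqrt{36425 - 15306} = \sqrt{21119} = 7 \sqrt{431}$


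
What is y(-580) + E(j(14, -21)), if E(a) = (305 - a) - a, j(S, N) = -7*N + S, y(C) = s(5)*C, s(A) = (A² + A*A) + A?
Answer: -31917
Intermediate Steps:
s(A) = A + 2*A² (s(A) = (A² + A²) + A = 2*A² + A = A + 2*A²)
y(C) = 55*C (y(C) = (5*(1 + 2*5))*C = (5*(1 + 10))*C = (5*11)*C = 55*C)
j(S, N) = S - 7*N
E(a) = 305 - 2*a
y(-580) + E(j(14, -21)) = 55*(-580) + (305 - 2*(14 - 7*(-21))) = -31900 + (305 - 2*(14 + 147)) = -31900 + (305 - 2*161) = -31900 + (305 - 322) = -31900 - 17 = -31917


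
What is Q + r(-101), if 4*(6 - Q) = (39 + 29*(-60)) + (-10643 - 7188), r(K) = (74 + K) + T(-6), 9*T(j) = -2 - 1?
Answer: 14585/3 ≈ 4861.7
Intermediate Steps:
T(j) = -⅓ (T(j) = (-2 - 1)/9 = (⅑)*(-3) = -⅓)
r(K) = 221/3 + K (r(K) = (74 + K) - ⅓ = 221/3 + K)
Q = 4889 (Q = 6 - ((39 + 29*(-60)) + (-10643 - 7188))/4 = 6 - ((39 - 1740) - 17831)/4 = 6 - (-1701 - 17831)/4 = 6 - ¼*(-19532) = 6 + 4883 = 4889)
Q + r(-101) = 4889 + (221/3 - 101) = 4889 - 82/3 = 14585/3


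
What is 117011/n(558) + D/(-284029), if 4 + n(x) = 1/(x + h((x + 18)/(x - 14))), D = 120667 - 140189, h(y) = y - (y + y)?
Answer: -314663670970982/10751917795 ≈ -29266.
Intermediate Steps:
h(y) = -y (h(y) = y - 2*y = -y)
D = -19522
n(x) = -4 + 1/(x - (18 + x)/(-14 + x)) (n(x) = -4 + 1/(x - (x + 18)/(x - 14)) = -4 + 1/(x - (18 + x)/(-14 + x)))
117011/n(558) + D/(-284029) = 117011/(((58 - 4*558² + 61*558)/(-18 + 558² - 15*558))) - 19522/(-284029) = 117011/(((58 - 4*311364 + 34038)/(-18 + 311364 - 8370))) - 19522*(-1/284029) = 117011/(((58 - 1245456 + 34038)/302976)) + 19522/284029 = 117011/(((1/302976)*(-1211360))) + 19522/284029 = 117011/(-37855/9468) + 19522/284029 = 117011*(-9468/37855) + 19522/284029 = -1107860148/37855 + 19522/284029 = -314663670970982/10751917795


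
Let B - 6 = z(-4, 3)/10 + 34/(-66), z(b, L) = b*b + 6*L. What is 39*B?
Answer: 19058/55 ≈ 346.51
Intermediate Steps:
z(b, L) = b² + 6*L
B = 1466/165 (B = 6 + (((-4)² + 6*3)/10 + 34/(-66)) = 6 + ((16 + 18)*(⅒) + 34*(-1/66)) = 6 + (34*(⅒) - 17/33) = 6 + (17/5 - 17/33) = 6 + 476/165 = 1466/165 ≈ 8.8848)
39*B = 39*(1466/165) = 19058/55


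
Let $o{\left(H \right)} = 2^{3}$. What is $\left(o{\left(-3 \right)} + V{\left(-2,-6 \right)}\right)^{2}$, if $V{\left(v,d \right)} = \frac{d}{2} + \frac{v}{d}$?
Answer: $\frac{256}{9} \approx 28.444$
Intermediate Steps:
$o{\left(H \right)} = 8$
$V{\left(v,d \right)} = \frac{d}{2} + \frac{v}{d}$ ($V{\left(v,d \right)} = d \frac{1}{2} + \frac{v}{d} = \frac{d}{2} + \frac{v}{d}$)
$\left(o{\left(-3 \right)} + V{\left(-2,-6 \right)}\right)^{2} = \left(8 + \left(\frac{1}{2} \left(-6\right) - \frac{2}{-6}\right)\right)^{2} = \left(8 - \frac{8}{3}\right)^{2} = \left(\frac{16}{3}\right)^{2} = \frac{256}{9}$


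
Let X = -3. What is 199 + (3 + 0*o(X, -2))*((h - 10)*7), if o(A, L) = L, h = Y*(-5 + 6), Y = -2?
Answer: -53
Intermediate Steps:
h = -2 (h = -2*(-5 + 6) = -2*1 = -2)
199 + (3 + 0*o(X, -2))*((h - 10)*7) = 199 + (3 + 0*(-2))*((-2 - 10)*7) = 199 + (3 + 0)*(-12*7) = 199 + 3*(-84) = 199 - 252 = -53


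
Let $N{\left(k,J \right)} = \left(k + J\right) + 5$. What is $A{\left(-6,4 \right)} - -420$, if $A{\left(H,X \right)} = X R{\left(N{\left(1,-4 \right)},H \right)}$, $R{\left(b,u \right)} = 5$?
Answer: $440$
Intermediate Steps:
$N{\left(k,J \right)} = 5 + J + k$ ($N{\left(k,J \right)} = \left(J + k\right) + 5 = 5 + J + k$)
$A{\left(H,X \right)} = 5 X$ ($A{\left(H,X \right)} = X 5 = 5 X$)
$A{\left(-6,4 \right)} - -420 = 5 \cdot 4 - -420 = 20 + 420 = 440$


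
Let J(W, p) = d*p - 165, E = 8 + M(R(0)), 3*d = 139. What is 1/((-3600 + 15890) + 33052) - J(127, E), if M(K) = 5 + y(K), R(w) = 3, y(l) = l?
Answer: -26132105/45342 ≈ -576.33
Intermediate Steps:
M(K) = 5 + K
d = 139/3 (d = (⅓)*139 = 139/3 ≈ 46.333)
E = 16 (E = 8 + (5 + 3) = 8 + 8 = 16)
J(W, p) = -165 + 139*p/3 (J(W, p) = 139*p/3 - 165 = -165 + 139*p/3)
1/((-3600 + 15890) + 33052) - J(127, E) = 1/((-3600 + 15890) + 33052) - (-165 + (139/3)*16) = 1/(12290 + 33052) - (-165 + 2224/3) = 1/45342 - 1*1729/3 = 1/45342 - 1729/3 = -26132105/45342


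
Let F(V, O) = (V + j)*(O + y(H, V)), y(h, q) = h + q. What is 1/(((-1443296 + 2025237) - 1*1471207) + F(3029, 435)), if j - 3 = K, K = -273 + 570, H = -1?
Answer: 1/10639061 ≈ 9.3993e-8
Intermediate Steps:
K = 297
j = 300 (j = 3 + 297 = 300)
F(V, O) = (300 + V)*(-1 + O + V) (F(V, O) = (V + 300)*(O + (-1 + V)) = (300 + V)*(-1 + O + V))
1/(((-1443296 + 2025237) - 1*1471207) + F(3029, 435)) = 1/(((-1443296 + 2025237) - 1*1471207) + (-300 + 3029² + 299*3029 + 300*435 + 435*3029)) = 1/((581941 - 1471207) + (-300 + 9174841 + 905671 + 130500 + 1317615)) = 1/(-889266 + 11528327) = 1/10639061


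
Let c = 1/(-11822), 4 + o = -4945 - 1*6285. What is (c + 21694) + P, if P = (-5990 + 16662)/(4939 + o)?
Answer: 1614330245381/74419490 ≈ 21692.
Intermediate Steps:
o = -11234 (o = -4 + (-4945 - 1*6285) = -4 + (-4945 - 6285) = -4 - 11230 = -11234)
P = -10672/6295 (P = (-5990 + 16662)/(4939 - 11234) = 10672/(-6295) = 10672*(-1/6295) = -10672/6295 ≈ -1.6953)
c = -1/11822 ≈ -8.4588e-5
(c + 21694) + P = (-1/11822 + 21694) - 10672/6295 = 256466467/11822 - 10672/6295 = 1614330245381/74419490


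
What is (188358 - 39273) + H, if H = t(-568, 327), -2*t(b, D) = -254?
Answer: 149212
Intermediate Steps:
t(b, D) = 127 (t(b, D) = -½*(-254) = 127)
H = 127
(188358 - 39273) + H = (188358 - 39273) + 127 = 149085 + 127 = 149212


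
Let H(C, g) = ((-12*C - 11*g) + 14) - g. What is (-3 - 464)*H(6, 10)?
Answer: 83126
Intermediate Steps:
H(C, g) = 14 - 12*C - 12*g (H(C, g) = (14 - 12*C - 11*g) - g = 14 - 12*C - 12*g)
(-3 - 464)*H(6, 10) = (-3 - 464)*(14 - 12*6 - 12*10) = -467*(14 - 72 - 120) = -467*(-178) = 83126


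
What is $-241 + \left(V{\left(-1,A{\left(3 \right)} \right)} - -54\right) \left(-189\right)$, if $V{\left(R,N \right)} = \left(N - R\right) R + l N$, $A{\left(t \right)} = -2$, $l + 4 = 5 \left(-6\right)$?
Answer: $-23488$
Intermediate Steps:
$l = -34$ ($l = -4 + 5 \left(-6\right) = -4 - 30 = -34$)
$V{\left(R,N \right)} = - 34 N + R \left(N - R\right)$ ($V{\left(R,N \right)} = \left(N - R\right) R - 34 N = R \left(N - R\right) - 34 N = - 34 N + R \left(N - R\right)$)
$-241 + \left(V{\left(-1,A{\left(3 \right)} \right)} - -54\right) \left(-189\right) = -241 + \left(\left(- \left(-1\right)^{2} - -68 - -2\right) - -54\right) \left(-189\right) = -241 + \left(\left(\left(-1\right) 1 + 68 + 2\right) + 54\right) \left(-189\right) = -241 + \left(\left(-1 + 68 + 2\right) + 54\right) \left(-189\right) = -241 + \left(69 + 54\right) \left(-189\right) = -241 + 123 \left(-189\right) = -241 - 23247 = -23488$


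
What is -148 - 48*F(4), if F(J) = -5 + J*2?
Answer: -292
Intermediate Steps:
F(J) = -5 + 2*J
-148 - 48*F(4) = -148 - 48*(-5 + 2*4) = -148 - 48*(-5 + 8) = -148 - 48*3 = -148 - 144 = -292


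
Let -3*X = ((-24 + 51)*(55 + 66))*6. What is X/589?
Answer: -6534/589 ≈ -11.093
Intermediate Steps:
X = -6534 (X = -(-24 + 51)*(55 + 66)*6/3 = -27*121*6/3 = -1089*6 = -1/3*19602 = -6534)
X/589 = -6534/589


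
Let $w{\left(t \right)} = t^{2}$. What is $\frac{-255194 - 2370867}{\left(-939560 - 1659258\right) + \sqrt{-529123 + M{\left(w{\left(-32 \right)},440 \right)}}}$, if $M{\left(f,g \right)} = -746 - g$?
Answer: $\frac{6824654595898}{6753855527433} + \frac{49895159 i \sqrt{1469}}{6753855527433} \approx 1.0105 + 0.00028315 i$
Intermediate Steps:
$\frac{-255194 - 2370867}{\left(-939560 - 1659258\right) + \sqrt{-529123 + M{\left(w{\left(-32 \right)},440 \right)}}} = \frac{-255194 - 2370867}{\left(-939560 - 1659258\right) + \sqrt{-529123 - 1186}} = - \frac{2626061}{-2598818 + \sqrt{-529123 - 1186}} = - \frac{2626061}{-2598818 + \sqrt{-530309}} = - \frac{2626061}{-2598818 + 19 i \sqrt{1469}}$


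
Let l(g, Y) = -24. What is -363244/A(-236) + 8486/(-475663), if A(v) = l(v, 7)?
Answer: 43195381777/2853978 ≈ 15135.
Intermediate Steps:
A(v) = -24
-363244/A(-236) + 8486/(-475663) = -363244/(-24) + 8486/(-475663) = -363244*(-1/24) + 8486*(-1/475663) = 90811/6 - 8486/475663 = 43195381777/2853978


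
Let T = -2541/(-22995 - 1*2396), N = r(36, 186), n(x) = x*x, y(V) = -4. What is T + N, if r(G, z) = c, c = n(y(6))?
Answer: 408797/25391 ≈ 16.100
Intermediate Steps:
n(x) = x²
c = 16 (c = (-4)² = 16)
r(G, z) = 16
N = 16
T = 2541/25391 (T = -2541/(-22995 - 2396) = -2541/(-25391) = -2541*(-1/25391) = 2541/25391 ≈ 0.10007)
T + N = 2541/25391 + 16 = 408797/25391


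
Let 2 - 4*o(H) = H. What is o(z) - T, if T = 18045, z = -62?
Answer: -18029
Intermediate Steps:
o(H) = ½ - H/4
o(z) - T = (½ - ¼*(-62)) - 1*18045 = (½ + 31/2) - 18045 = 16 - 18045 = -18029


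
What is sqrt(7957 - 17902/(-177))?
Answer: sqrt(252453507)/177 ≈ 89.767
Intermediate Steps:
sqrt(7957 - 17902/(-177)) = sqrt(7957 - 17902*(-1/177)) = sqrt(7957 + 17902/177) = sqrt(1426291/177) = sqrt(252453507)/177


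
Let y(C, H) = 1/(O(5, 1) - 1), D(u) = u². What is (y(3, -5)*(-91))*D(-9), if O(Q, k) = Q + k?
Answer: -7371/5 ≈ -1474.2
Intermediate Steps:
y(C, H) = ⅕ (y(C, H) = 1/((5 + 1) - 1) = 1/(6 - 1) = 1/5 = ⅕)
(y(3, -5)*(-91))*D(-9) = ((⅕)*(-91))*(-9)² = -91/5*81 = -7371/5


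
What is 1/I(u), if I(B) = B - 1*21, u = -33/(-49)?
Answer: -49/996 ≈ -0.049197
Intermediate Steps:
u = 33/49 (u = -33*(-1/49) = 33/49 ≈ 0.67347)
I(B) = -21 + B (I(B) = B - 21 = -21 + B)
1/I(u) = 1/(-21 + 33/49) = 1/(-996/49) = -49/996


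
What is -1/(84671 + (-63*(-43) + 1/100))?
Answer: -100/8738001 ≈ -1.1444e-5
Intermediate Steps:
-1/(84671 + (-63*(-43) + 1/100)) = -1/(84671 + (2709 + 1/100)) = -1/(84671 + 270901/100) = -1/8738001/100 = -1*100/8738001 = -100/8738001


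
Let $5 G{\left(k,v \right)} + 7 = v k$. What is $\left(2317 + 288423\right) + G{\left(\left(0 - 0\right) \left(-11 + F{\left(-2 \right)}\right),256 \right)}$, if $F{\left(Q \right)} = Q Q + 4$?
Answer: $\frac{1453693}{5} \approx 2.9074 \cdot 10^{5}$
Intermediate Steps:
$F{\left(Q \right)} = 4 + Q^{2}$ ($F{\left(Q \right)} = Q^{2} + 4 = 4 + Q^{2}$)
$G{\left(k,v \right)} = - \frac{7}{5} + \frac{k v}{5}$ ($G{\left(k,v \right)} = - \frac{7}{5} + \frac{v k}{5} = - \frac{7}{5} + \frac{k v}{5}$)
$\left(2317 + 288423\right) + G{\left(\left(0 - 0\right) \left(-11 + F{\left(-2 \right)}\right),256 \right)} = \left(2317 + 288423\right) - \left(\frac{7}{5} - \frac{1}{5} \left(0 - 0\right) \left(-11 + \left(4 + \left(-2\right)^{2}\right)\right) 256\right) = 290740 - \left(\frac{7}{5} - \frac{1}{5} \left(0 + 0\right) \left(-11 + \left(4 + 4\right)\right) 256\right) = 290740 - \left(\frac{7}{5} - \frac{1}{5} \cdot 0 \left(-11 + 8\right) 256\right) = 290740 - \left(\frac{7}{5} - \frac{1}{5} \cdot 0 \left(-3\right) 256\right) = 290740 - \left(\frac{7}{5} + 0 \cdot 256\right) = 290740 + \left(- \frac{7}{5} + 0\right) = 290740 - \frac{7}{5} = \frac{1453693}{5}$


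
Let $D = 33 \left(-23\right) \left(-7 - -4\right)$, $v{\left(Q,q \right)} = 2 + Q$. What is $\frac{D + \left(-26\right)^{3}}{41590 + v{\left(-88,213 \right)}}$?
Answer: $- \frac{15299}{41504} \approx -0.36862$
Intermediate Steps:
$D = 2277$ ($D = - 759 \left(-7 + 4\right) = \left(-759\right) \left(-3\right) = 2277$)
$\frac{D + \left(-26\right)^{3}}{41590 + v{\left(-88,213 \right)}} = \frac{2277 + \left(-26\right)^{3}}{41590 + \left(2 - 88\right)} = \frac{2277 - 17576}{41590 - 86} = - \frac{15299}{41504}$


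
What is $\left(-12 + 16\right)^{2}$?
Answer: $16$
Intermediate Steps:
$\left(-12 + 16\right)^{2} = 4^{2} = 16$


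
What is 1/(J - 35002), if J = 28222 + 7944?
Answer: 1/1164 ≈ 0.00085911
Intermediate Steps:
J = 36166
1/(J - 35002) = 1/(36166 - 35002) = 1/1164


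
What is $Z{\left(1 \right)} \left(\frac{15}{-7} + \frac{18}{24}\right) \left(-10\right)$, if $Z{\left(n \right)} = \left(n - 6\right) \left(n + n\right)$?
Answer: $- \frac{975}{7} \approx -139.29$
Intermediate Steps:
$Z{\left(n \right)} = 2 n \left(-6 + n\right)$ ($Z{\left(n \right)} = \left(-6 + n\right) 2 n = 2 n \left(-6 + n\right)$)
$Z{\left(1 \right)} \left(\frac{15}{-7} + \frac{18}{24}\right) \left(-10\right) = 2 \cdot 1 \left(-6 + 1\right) \left(\frac{15}{-7} + \frac{18}{24}\right) \left(-10\right) = 2 \cdot 1 \left(-5\right) \left(15 \left(- \frac{1}{7}\right) + 18 \cdot \frac{1}{24}\right) \left(-10\right) = - 10 \left(- \frac{15}{7} + \frac{3}{4}\right) \left(-10\right) = \left(-10\right) \left(- \frac{39}{28}\right) \left(-10\right) = \frac{195}{14} \left(-10\right) = - \frac{975}{7}$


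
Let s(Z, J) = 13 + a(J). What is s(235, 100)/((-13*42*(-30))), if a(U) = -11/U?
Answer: 1289/1638000 ≈ 0.00078693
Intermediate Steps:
s(Z, J) = 13 - 11/J
s(235, 100)/((-13*42*(-30))) = (13 - 11/100)/((-13*42*(-30))) = (13 - 11*1/100)/((-546*(-30))) = (13 - 11/100)/16380 = (1289/100)*(1/16380) = 1289/1638000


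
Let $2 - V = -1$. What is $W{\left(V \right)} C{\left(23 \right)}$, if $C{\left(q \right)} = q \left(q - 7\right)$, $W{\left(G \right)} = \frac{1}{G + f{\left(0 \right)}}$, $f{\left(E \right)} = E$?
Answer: $\frac{368}{3} \approx 122.67$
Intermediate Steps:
$V = 3$ ($V = 2 - -1 = 2 + 1 = 3$)
$W{\left(G \right)} = \frac{1}{G}$ ($W{\left(G \right)} = \frac{1}{G + 0} = \frac{1}{G}$)
$C{\left(q \right)} = q \left(-7 + q\right)$
$W{\left(V \right)} C{\left(23 \right)} = \frac{23 \left(-7 + 23\right)}{3} = \frac{23 \cdot 16}{3} = \frac{1}{3} \cdot 368 = \frac{368}{3}$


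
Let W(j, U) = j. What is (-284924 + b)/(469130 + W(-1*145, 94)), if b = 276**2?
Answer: -208748/468985 ≈ -0.44511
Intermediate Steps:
b = 76176
(-284924 + b)/(469130 + W(-1*145, 94)) = (-284924 + 76176)/(469130 - 1*145) = -208748/(469130 - 145) = -208748/468985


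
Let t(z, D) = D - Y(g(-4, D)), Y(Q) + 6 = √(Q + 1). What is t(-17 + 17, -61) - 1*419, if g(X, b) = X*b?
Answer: -474 - 7*√5 ≈ -489.65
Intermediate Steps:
Y(Q) = -6 + √(1 + Q) (Y(Q) = -6 + √(Q + 1) = -6 + √(1 + Q))
t(z, D) = 6 + D - √(1 - 4*D) (t(z, D) = D - (-6 + √(1 - 4*D)) = D + (6 - √(1 - 4*D)) = 6 + D - √(1 - 4*D))
t(-17 + 17, -61) - 1*419 = (6 - 61 - √(1 - 4*(-61))) - 1*419 = (6 - 61 - √(1 + 244)) - 419 = (6 - 61 - √245) - 419 = (6 - 61 - 7*√5) - 419 = (-55 - 7*√5) - 419 = -474 - 7*√5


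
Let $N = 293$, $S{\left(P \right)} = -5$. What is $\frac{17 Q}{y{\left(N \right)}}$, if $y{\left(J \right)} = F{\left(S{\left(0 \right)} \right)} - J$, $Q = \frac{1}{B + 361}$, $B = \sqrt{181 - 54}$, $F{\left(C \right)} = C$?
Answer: $- \frac{6137}{38797812} + \frac{17 \sqrt{127}}{38797812} \approx -0.00015324$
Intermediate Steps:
$B = \sqrt{127} \approx 11.269$
$Q = \frac{1}{361 + \sqrt{127}}$ ($Q = \frac{1}{\sqrt{127} + 361} = \frac{1}{361 + \sqrt{127}} \approx 0.0026862$)
$y{\left(J \right)} = -5 - J$
$\frac{17 Q}{y{\left(N \right)}} = \frac{17 \left(\frac{361}{130194} - \frac{\sqrt{127}}{130194}\right)}{-5 - 293} = \frac{\frac{6137}{130194} - \frac{17 \sqrt{127}}{130194}}{-5 - 293} = \frac{\frac{6137}{130194} - \frac{17 \sqrt{127}}{130194}}{-298} = \left(\frac{6137}{130194} - \frac{17 \sqrt{127}}{130194}\right) \left(- \frac{1}{298}\right) = - \frac{6137}{38797812} + \frac{17 \sqrt{127}}{38797812}$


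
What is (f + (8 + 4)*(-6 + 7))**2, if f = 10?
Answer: 484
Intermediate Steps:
(f + (8 + 4)*(-6 + 7))**2 = (10 + (8 + 4)*(-6 + 7))**2 = (10 + 12*1)**2 = (10 + 12)**2 = 22**2 = 484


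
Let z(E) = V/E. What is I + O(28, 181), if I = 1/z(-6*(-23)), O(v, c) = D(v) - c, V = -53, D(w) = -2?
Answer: -9837/53 ≈ -185.60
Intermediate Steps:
O(v, c) = -2 - c
z(E) = -53/E
I = -138/53 (I = 1/(-53/((-6*(-23)))) = 1/(-53/138) = -138/53 ≈ -2.6038)
I + O(28, 181) = -138/53 + (-2 - 1*181) = -138/53 + (-2 - 181) = -138/53 - 183 = -9837/53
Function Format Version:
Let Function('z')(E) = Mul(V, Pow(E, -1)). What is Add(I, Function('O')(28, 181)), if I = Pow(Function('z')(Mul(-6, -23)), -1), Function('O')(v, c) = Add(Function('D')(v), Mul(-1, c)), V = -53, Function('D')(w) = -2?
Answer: Rational(-9837, 53) ≈ -185.60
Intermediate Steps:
Function('O')(v, c) = Add(-2, Mul(-1, c))
Function('z')(E) = Mul(-53, Pow(E, -1))
I = Rational(-138, 53) (I = Pow(Mul(-53, Pow(Mul(-6, -23), -1)), -1) = Pow(Mul(-53, Pow(138, -1)), -1) = Pow(Mul(-53, Rational(1, 138)), -1) = Pow(Rational(-53, 138), -1) = Rational(-138, 53) ≈ -2.6038)
Add(I, Function('O')(28, 181)) = Add(Rational(-138, 53), Add(-2, Mul(-1, 181))) = Add(Rational(-138, 53), Add(-2, -181)) = Add(Rational(-138, 53), -183) = Rational(-9837, 53)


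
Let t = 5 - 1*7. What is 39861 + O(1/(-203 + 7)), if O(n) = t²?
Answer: 39865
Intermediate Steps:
t = -2 (t = 5 - 7 = -2)
O(n) = 4 (O(n) = (-2)² = 4)
39861 + O(1/(-203 + 7)) = 39861 + 4 = 39865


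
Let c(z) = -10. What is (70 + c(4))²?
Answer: 3600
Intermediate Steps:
(70 + c(4))² = (70 - 10)² = 60² = 3600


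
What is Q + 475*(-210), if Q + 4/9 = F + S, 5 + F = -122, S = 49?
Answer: -898456/9 ≈ -99829.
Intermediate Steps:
F = -127 (F = -5 - 122 = -127)
Q = -706/9 (Q = -4/9 + (-127 + 49) = -4/9 - 78 = -706/9 ≈ -78.444)
Q + 475*(-210) = -706/9 + 475*(-210) = -706/9 - 99750 = -898456/9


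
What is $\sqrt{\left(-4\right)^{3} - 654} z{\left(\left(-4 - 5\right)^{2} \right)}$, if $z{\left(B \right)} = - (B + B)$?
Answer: $- 162 i \sqrt{718} \approx - 4340.9 i$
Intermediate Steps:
$z{\left(B \right)} = - 2 B$
$\sqrt{\left(-4\right)^{3} - 654} z{\left(\left(-4 - 5\right)^{2} \right)} = \sqrt{\left(-4\right)^{3} - 654} \left(- 2 \left(-4 - 5\right)^{2}\right) = \sqrt{-64 - 654} \left(- 2 \left(-9\right)^{2}\right) = \sqrt{-718} \left(\left(-2\right) 81\right) = i \sqrt{718} \left(-162\right) = - 162 i \sqrt{718}$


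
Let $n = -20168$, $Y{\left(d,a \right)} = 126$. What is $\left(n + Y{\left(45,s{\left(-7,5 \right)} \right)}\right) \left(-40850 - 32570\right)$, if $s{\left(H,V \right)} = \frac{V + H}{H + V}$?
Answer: $1471483640$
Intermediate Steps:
$s{\left(H,V \right)} = 1$ ($s{\left(H,V \right)} = \frac{H + V}{H + V} = 1$)
$\left(n + Y{\left(45,s{\left(-7,5 \right)} \right)}\right) \left(-40850 - 32570\right) = \left(-20168 + 126\right) \left(-40850 - 32570\right) = \left(-20042\right) \left(-73420\right) = 1471483640$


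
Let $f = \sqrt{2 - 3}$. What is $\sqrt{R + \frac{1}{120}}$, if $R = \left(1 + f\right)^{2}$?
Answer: $\frac{\sqrt{30 + 7200 i}}{60} \approx 1.0021 + 0.99792 i$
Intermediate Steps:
$f = i$ ($f = \sqrt{2 - 3} = \sqrt{-1} = i \approx 1.0 i$)
$R = \left(1 + i\right)^{2} \approx 2.0 i$
$\sqrt{R + \frac{1}{120}} = \sqrt{2 i + \frac{1}{120}} = \sqrt{\frac{1}{120} + 2 i}$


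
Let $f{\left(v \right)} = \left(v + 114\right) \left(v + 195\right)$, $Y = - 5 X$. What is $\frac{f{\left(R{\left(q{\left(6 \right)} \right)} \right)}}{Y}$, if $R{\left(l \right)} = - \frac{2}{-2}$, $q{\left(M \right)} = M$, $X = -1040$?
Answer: $\frac{1127}{260} \approx 4.3346$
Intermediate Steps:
$Y = 5200$ ($Y = \left(-5\right) \left(-1040\right) = 5200$)
$R{\left(l \right)} = 1$ ($R{\left(l \right)} = \left(-2\right) \left(- \frac{1}{2}\right) = 1$)
$f{\left(v \right)} = \left(114 + v\right) \left(195 + v\right)$
$\frac{f{\left(R{\left(q{\left(6 \right)} \right)} \right)}}{Y} = \frac{22230 + 1^{2} + 309 \cdot 1}{5200} = \left(22230 + 1 + 309\right) \frac{1}{5200} = 22540 \cdot \frac{1}{5200} = \frac{1127}{260}$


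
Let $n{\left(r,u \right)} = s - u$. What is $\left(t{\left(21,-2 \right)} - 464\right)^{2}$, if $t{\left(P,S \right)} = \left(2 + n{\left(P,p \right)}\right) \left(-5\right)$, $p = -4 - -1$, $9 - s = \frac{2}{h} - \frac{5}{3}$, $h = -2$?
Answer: $\frac{2696164}{9} \approx 2.9957 \cdot 10^{5}$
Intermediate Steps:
$s = \frac{35}{3}$ ($s = 9 - \left(\frac{2}{-2} - \frac{5}{3}\right) = 9 - \left(2 \left(- \frac{1}{2}\right) - \frac{5}{3}\right) = 9 - \left(-1 - \frac{5}{3}\right) = 9 - - \frac{8}{3} = 9 + \frac{8}{3} = \frac{35}{3} \approx 11.667$)
$p = -3$ ($p = -4 + 1 = -3$)
$n{\left(r,u \right)} = \frac{35}{3} - u$
$t{\left(P,S \right)} = - \frac{250}{3}$ ($t{\left(P,S \right)} = \left(2 + \left(\frac{35}{3} - -3\right)\right) \left(-5\right) = \left(2 + \left(\frac{35}{3} + 3\right)\right) \left(-5\right) = \left(2 + \frac{44}{3}\right) \left(-5\right) = \frac{50}{3} \left(-5\right) = - \frac{250}{3}$)
$\left(t{\left(21,-2 \right)} - 464\right)^{2} = \left(- \frac{250}{3} - 464\right)^{2} = \left(- \frac{1642}{3}\right)^{2} = \frac{2696164}{9}$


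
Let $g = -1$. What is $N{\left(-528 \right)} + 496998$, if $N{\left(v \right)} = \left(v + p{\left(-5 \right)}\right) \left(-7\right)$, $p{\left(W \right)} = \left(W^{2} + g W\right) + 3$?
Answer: $500463$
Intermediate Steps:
$p{\left(W \right)} = 3 + W^{2} - W$ ($p{\left(W \right)} = \left(W^{2} - W\right) + 3 = 3 + W^{2} - W$)
$N{\left(v \right)} = -231 - 7 v$ ($N{\left(v \right)} = \left(v + \left(3 + \left(-5\right)^{2} - -5\right)\right) \left(-7\right) = \left(v + \left(3 + 25 + 5\right)\right) \left(-7\right) = \left(v + 33\right) \left(-7\right) = \left(33 + v\right) \left(-7\right) = -231 - 7 v$)
$N{\left(-528 \right)} + 496998 = \left(-231 - -3696\right) + 496998 = \left(-231 + 3696\right) + 496998 = 3465 + 496998 = 500463$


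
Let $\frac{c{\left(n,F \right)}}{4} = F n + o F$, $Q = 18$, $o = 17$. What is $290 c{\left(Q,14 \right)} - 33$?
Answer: $568367$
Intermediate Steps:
$c{\left(n,F \right)} = 68 F + 4 F n$ ($c{\left(n,F \right)} = 4 \left(F n + 17 F\right) = 4 \left(17 F + F n\right) = 68 F + 4 F n$)
$290 c{\left(Q,14 \right)} - 33 = 290 \cdot 4 \cdot 14 \left(17 + 18\right) - 33 = 290 \cdot 4 \cdot 14 \cdot 35 - 33 = 290 \cdot 1960 - 33 = 568400 - 33 = 568367$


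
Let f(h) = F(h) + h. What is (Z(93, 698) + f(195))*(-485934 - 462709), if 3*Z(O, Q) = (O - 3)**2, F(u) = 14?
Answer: -2759602487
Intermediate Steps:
Z(O, Q) = (-3 + O)**2/3 (Z(O, Q) = (O - 3)**2/3 = (-3 + O)**2/3)
f(h) = 14 + h
(Z(93, 698) + f(195))*(-485934 - 462709) = ((-3 + 93)**2/3 + (14 + 195))*(-485934 - 462709) = ((1/3)*90**2 + 209)*(-948643) = ((1/3)*8100 + 209)*(-948643) = (2700 + 209)*(-948643) = 2909*(-948643) = -2759602487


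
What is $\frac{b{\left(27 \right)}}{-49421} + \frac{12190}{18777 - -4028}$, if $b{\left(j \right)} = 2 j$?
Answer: $\frac{120242104}{225409181} \approx 0.53344$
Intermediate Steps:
$\frac{b{\left(27 \right)}}{-49421} + \frac{12190}{18777 - -4028} = \frac{2 \cdot 27}{-49421} + \frac{12190}{18777 - -4028} = 54 \left(- \frac{1}{49421}\right) + \frac{12190}{18777 + 4028} = - \frac{54}{49421} + \frac{12190}{22805} = - \frac{54}{49421} + 12190 \cdot \frac{1}{22805} = - \frac{54}{49421} + \frac{2438}{4561} = \frac{120242104}{225409181}$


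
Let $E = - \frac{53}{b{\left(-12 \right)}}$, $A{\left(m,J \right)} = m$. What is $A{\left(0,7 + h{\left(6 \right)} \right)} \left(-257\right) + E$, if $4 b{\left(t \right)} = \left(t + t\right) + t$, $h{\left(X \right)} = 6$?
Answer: $\frac{53}{9} \approx 5.8889$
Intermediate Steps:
$b{\left(t \right)} = \frac{3 t}{4}$ ($b{\left(t \right)} = \frac{\left(t + t\right) + t}{4} = \frac{2 t + t}{4} = \frac{3 t}{4}$)
$E = \frac{53}{9}$ ($E = - \frac{53}{\frac{3}{4} \left(-12\right)} = - \frac{53}{-9} = \left(-53\right) \left(- \frac{1}{9}\right) = \frac{53}{9} \approx 5.8889$)
$A{\left(0,7 + h{\left(6 \right)} \right)} \left(-257\right) + E = 0 \left(-257\right) + \frac{53}{9} = 0 + \frac{53}{9} = \frac{53}{9}$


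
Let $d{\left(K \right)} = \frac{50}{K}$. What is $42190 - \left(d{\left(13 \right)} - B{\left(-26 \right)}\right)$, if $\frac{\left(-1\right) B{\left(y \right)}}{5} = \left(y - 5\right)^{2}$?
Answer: $\frac{485955}{13} \approx 37381.0$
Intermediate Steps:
$B{\left(y \right)} = - 5 \left(-5 + y\right)^{2}$ ($B{\left(y \right)} = - 5 \left(y - 5\right)^{2} = - 5 \left(-5 + y\right)^{2}$)
$42190 - \left(d{\left(13 \right)} - B{\left(-26 \right)}\right) = 42190 - \left(\frac{50}{13} - - 5 \left(-5 - 26\right)^{2}\right) = 42190 - \left(50 \cdot \frac{1}{13} - - 5 \left(-31\right)^{2}\right) = 42190 - \left(\frac{50}{13} - \left(-5\right) 961\right) = 42190 - \left(\frac{50}{13} - -4805\right) = 42190 - \left(\frac{50}{13} + 4805\right) = 42190 - \frac{62515}{13} = \frac{485955}{13}$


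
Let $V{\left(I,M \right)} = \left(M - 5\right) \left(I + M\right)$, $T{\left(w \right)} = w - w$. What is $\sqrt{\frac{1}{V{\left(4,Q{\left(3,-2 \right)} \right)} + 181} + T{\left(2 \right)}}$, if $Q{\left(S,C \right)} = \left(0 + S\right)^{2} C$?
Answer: $\frac{\sqrt{503}}{503} \approx 0.044588$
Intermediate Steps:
$Q{\left(S,C \right)} = C S^{2}$ ($Q{\left(S,C \right)} = S^{2} C = C S^{2}$)
$T{\left(w \right)} = 0$
$V{\left(I,M \right)} = \left(-5 + M\right) \left(I + M\right)$
$\sqrt{\frac{1}{V{\left(4,Q{\left(3,-2 \right)} \right)} + 181} + T{\left(2 \right)}} = \sqrt{\frac{1}{\left(\left(- 2 \cdot 3^{2}\right)^{2} - 20 - 5 \left(- 2 \cdot 3^{2}\right) + 4 \left(- 2 \cdot 3^{2}\right)\right) + 181} + 0} = \sqrt{\frac{1}{\left(\left(\left(-2\right) 9\right)^{2} - 20 - 5 \left(\left(-2\right) 9\right) + 4 \left(\left(-2\right) 9\right)\right) + 181} + 0} = \sqrt{\frac{1}{\left(\left(-18\right)^{2} - 20 - -90 + 4 \left(-18\right)\right) + 181} + 0} = \sqrt{\frac{1}{\left(324 - 20 + 90 - 72\right) + 181} + 0} = \sqrt{\frac{1}{322 + 181} + 0} = \sqrt{\frac{1}{503} + 0} = \sqrt{\frac{1}{503}} = \frac{\sqrt{503}}{503}$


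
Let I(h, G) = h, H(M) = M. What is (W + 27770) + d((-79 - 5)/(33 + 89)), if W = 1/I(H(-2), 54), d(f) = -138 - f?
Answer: 3371127/122 ≈ 27632.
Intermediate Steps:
W = -1/2 (W = 1/(-2) = -1/2 ≈ -0.50000)
(W + 27770) + d((-79 - 5)/(33 + 89)) = (-1/2 + 27770) + (-138 - (-79 - 5)/(33 + 89)) = 55539/2 + (-138 - (-84)/122) = 55539/2 + (-138 - 1*(-42/61)) = 55539/2 + (-138 + 42/61) = 55539/2 - 8376/61 = 3371127/122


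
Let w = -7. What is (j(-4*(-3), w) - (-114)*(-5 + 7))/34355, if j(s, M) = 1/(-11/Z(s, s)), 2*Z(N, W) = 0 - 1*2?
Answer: 2509/377905 ≈ 0.0066392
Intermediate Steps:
Z(N, W) = -1 (Z(N, W) = (0 - 1*2)/2 = (0 - 2)/2 = (½)*(-2) = -1)
j(s, M) = 1/11 (j(s, M) = 1/(-11/(-1)) = 1/(-11*(-1)) = 1/11)
(j(-4*(-3), w) - (-114)*(-5 + 7))/34355 = (1/11 - (-114)*(-5 + 7))/34355 = (1/11 - (-114)*2)*(1/34355) = (1/11 - 57*(-4))*(1/34355) = (1/11 + 228)*(1/34355) = (2509/11)*(1/34355) = 2509/377905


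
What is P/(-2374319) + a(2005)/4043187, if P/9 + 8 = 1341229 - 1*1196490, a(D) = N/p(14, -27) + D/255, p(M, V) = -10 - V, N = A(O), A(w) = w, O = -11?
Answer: -268594220693531/489590601447303 ≈ -0.54861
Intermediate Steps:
N = -11
a(D) = -11/17 + D/255 (a(D) = -11/(-10 - 1*(-27)) + D/255 = -11/(-10 + 27) + D*(1/255) = -11/17 + D/255)
P = 1302579 (P = -72 + 9*(1341229 - 1*1196490) = -72 + 9*(1341229 - 1196490) = -72 + 9*144739 = -72 + 1302651 = 1302579)
P/(-2374319) + a(2005)/4043187 = 1302579/(-2374319) + (-11/17 + (1/255)*2005)/4043187 = 1302579*(-1/2374319) + (-11/17 + 401/51)*(1/4043187) = -1302579/2374319 + (368/51)*(1/4043187) = -1302579/2374319 + 368/206202537 = -268594220693531/489590601447303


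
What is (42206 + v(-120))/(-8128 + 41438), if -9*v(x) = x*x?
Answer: 20303/16655 ≈ 1.2190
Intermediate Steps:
v(x) = -x**2/9 (v(x) = -x*x/9 = -x**2/9)
(42206 + v(-120))/(-8128 + 41438) = (42206 - 1/9*(-120)**2)/(-8128 + 41438) = (42206 - 1/9*14400)/33310 = (42206 - 1600)*(1/33310) = 40606*(1/33310) = 20303/16655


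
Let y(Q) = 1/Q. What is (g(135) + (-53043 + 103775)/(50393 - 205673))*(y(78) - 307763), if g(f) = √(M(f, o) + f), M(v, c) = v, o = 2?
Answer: 304461921379/3027960 - 24005513*√30/26 ≈ -4.9565e+6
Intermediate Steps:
g(f) = √2*√f (g(f) = √(f + f) = √(2*f) = √2*√f)
(g(135) + (-53043 + 103775)/(50393 - 205673))*(y(78) - 307763) = (√2*√135 + (-53043 + 103775)/(50393 - 205673))*(1/78 - 307763) = (√2*(3*√15) + 50732/(-155280))*(1/78 - 307763) = (3*√30 + 50732*(-1/155280))*(-24005513/78) = (3*√30 - 12683/38820)*(-24005513/78) = (-12683/38820 + 3*√30)*(-24005513/78) = 304461921379/3027960 - 24005513*√30/26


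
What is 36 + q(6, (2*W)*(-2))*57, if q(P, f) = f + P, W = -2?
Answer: 834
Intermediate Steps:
q(P, f) = P + f
36 + q(6, (2*W)*(-2))*57 = 36 + (6 + (2*(-2))*(-2))*57 = 36 + (6 - 4*(-2))*57 = 36 + (6 + 8)*57 = 36 + 14*57 = 36 + 798 = 834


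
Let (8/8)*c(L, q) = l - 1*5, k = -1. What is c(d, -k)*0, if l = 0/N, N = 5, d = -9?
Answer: 0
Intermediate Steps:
l = 0 (l = 0/5 = 0*(⅕) = 0)
c(L, q) = -5 (c(L, q) = 0 - 1*5 = 0 - 5 = -5)
c(d, -k)*0 = -5*0 = 0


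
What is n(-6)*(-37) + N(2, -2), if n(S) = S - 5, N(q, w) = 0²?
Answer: 407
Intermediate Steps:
N(q, w) = 0
n(S) = -5 + S
n(-6)*(-37) + N(2, -2) = (-5 - 6)*(-37) + 0 = -11*(-37) + 0 = 407 + 0 = 407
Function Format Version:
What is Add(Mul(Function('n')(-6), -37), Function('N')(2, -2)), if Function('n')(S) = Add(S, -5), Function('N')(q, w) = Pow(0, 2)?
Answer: 407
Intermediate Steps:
Function('N')(q, w) = 0
Function('n')(S) = Add(-5, S)
Add(Mul(Function('n')(-6), -37), Function('N')(2, -2)) = Add(Mul(Add(-5, -6), -37), 0) = Add(Mul(-11, -37), 0) = Add(407, 0) = 407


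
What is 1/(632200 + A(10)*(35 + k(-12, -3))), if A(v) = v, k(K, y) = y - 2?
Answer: 1/632500 ≈ 1.5810e-6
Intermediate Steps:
k(K, y) = -2 + y
1/(632200 + A(10)*(35 + k(-12, -3))) = 1/(632200 + 10*(35 + (-2 - 3))) = 1/(632200 + 10*(35 - 5)) = 1/(632200 + 10*30) = 1/(632200 + 300) = 1/632500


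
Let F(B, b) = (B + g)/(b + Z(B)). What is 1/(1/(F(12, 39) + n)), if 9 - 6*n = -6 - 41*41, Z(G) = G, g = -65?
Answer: 14363/51 ≈ 281.63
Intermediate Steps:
n = 848/3 (n = 3/2 - (-6 - 41*41)/6 = 3/2 - (-6 - 1681)/6 = 3/2 - ⅙*(-1687) = 3/2 + 1687/6 = 848/3 ≈ 282.67)
F(B, b) = (-65 + B)/(B + b) (F(B, b) = (B - 65)/(b + B) = (-65 + B)/(B + b))
1/(1/(F(12, 39) + n)) = 1/(1/((-65 + 12)/(12 + 39) + 848/3)) = 1/(1/(-53/51 + 848/3)) = 1/(1/(14363/51)) = 1/(51/14363) = 14363/51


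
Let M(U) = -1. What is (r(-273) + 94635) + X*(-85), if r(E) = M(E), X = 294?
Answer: 69644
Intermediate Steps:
r(E) = -1
(r(-273) + 94635) + X*(-85) = (-1 + 94635) + 294*(-85) = 94634 - 24990 = 69644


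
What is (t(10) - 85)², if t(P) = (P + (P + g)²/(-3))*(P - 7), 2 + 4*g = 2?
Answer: 24025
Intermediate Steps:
g = 0 (g = -½ + (¼)*2 = -½ + ½ = 0)
t(P) = (-7 + P)*(P - P²/3) (t(P) = (P + (P + 0)²/(-3))*(P - 7) = (P + P²*(-⅓))*(-7 + P) = (P - P²/3)*(-7 + P) = (-7 + P)*(P - P²/3))
(t(10) - 85)² = ((⅓)*10*(-21 - 1*10² + 10*10) - 85)² = ((⅓)*10*(-21 - 1*100 + 100) - 85)² = ((⅓)*10*(-21 - 100 + 100) - 85)² = ((⅓)*10*(-21) - 85)² = (-70 - 85)² = (-155)² = 24025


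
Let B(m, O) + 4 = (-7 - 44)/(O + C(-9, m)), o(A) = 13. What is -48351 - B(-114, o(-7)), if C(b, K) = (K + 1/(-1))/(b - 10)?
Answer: -17500645/362 ≈ -48344.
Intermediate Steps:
C(b, K) = (-1 + K)/(-10 + b) (C(b, K) = (K - 1)/(-10 + b) = (-1 + K)/(-10 + b))
B(m, O) = -4 - 51/(1/19 + O - m/19) (B(m, O) = -4 + (-7 - 44)/(O + (-1 + m)/(-10 - 9)) = -4 - 51/(O + (-1 + m)/(-19)) = -4 - 51/(O - (-1 + m)/19) = -4 - 51/(O + (1/19 - m/19)) = -4 - 51/(1/19 + O - m/19))
-48351 - B(-114, o(-7)) = -48351 - (-973 - 76*13 + 4*(-114))/(1 - 1*(-114) + 19*13) = -48351 - (-973 - 988 - 456)/(1 + 114 + 247) = -48351 - (-2417)/362 = -48351 - 1*(-2417/362) = -48351 + 2417/362 = -17500645/362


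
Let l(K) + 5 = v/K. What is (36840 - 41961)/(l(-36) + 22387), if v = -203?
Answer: -184356/805955 ≈ -0.22874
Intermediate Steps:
l(K) = -5 - 203/K
(36840 - 41961)/(l(-36) + 22387) = (36840 - 41961)/((-5 - 203/(-36)) + 22387) = -5121/((-5 - 203*(-1/36)) + 22387) = -5121/((-5 + 203/36) + 22387) = -5121/(23/36 + 22387) = -5121/805955/36 = -5121*36/805955 = -184356/805955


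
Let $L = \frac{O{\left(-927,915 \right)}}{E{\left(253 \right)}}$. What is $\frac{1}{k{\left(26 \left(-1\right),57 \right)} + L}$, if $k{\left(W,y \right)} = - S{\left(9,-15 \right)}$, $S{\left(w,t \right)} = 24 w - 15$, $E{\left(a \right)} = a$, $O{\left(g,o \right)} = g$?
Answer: $- \frac{253}{51780} \approx -0.0048861$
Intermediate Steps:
$S{\left(w,t \right)} = -15 + 24 w$
$L = - \frac{927}{253} \approx -3.664$
$k{\left(W,y \right)} = -201$ ($k{\left(W,y \right)} = - (-15 + 24 \cdot 9) = - (-15 + 216) = \left(-1\right) 201 = -201$)
$\frac{1}{k{\left(26 \left(-1\right),57 \right)} + L} = \frac{1}{-201 - \frac{927}{253}} = \frac{1}{- \frac{51780}{253}} = - \frac{253}{51780}$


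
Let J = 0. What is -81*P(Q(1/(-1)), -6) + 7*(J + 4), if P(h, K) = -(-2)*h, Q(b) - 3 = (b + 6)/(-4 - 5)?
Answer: -368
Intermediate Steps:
Q(b) = 7/3 - b/9 (Q(b) = 3 + (b + 6)/(-4 - 5) = 3 + (6 + b)/(-9) = 3 + (6 + b)*(-⅑) = 3 + (-⅔ - b/9) = 7/3 - b/9)
P(h, K) = 2*h
-81*P(Q(1/(-1)), -6) + 7*(J + 4) = -162*(7/3 - ⅑/(-1)) + 7*(0 + 4) = -162*(7/3 - ⅑*(-1)) + 7*4 = -162*(7/3 + ⅑) + 28 = -162*22/9 + 28 = -81*44/9 + 28 = -396 + 28 = -368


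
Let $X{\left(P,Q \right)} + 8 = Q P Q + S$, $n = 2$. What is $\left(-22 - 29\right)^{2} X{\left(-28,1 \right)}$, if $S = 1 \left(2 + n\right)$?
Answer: $-83232$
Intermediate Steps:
$S = 4$ ($S = 1 \left(2 + 2\right) = 1 \cdot 4 = 4$)
$X{\left(P,Q \right)} = -4 + P Q^{2}$ ($X{\left(P,Q \right)} = -8 + \left(Q P Q + 4\right) = -8 + \left(P Q Q + 4\right) = -8 + \left(P Q^{2} + 4\right) = -8 + \left(4 + P Q^{2}\right) = -4 + P Q^{2}$)
$\left(-22 - 29\right)^{2} X{\left(-28,1 \right)} = \left(-22 - 29\right)^{2} \left(-4 - 28 \cdot 1^{2}\right) = \left(-51\right)^{2} \left(-4 - 28\right) = 2601 \left(-4 - 28\right) = 2601 \left(-32\right) = -83232$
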